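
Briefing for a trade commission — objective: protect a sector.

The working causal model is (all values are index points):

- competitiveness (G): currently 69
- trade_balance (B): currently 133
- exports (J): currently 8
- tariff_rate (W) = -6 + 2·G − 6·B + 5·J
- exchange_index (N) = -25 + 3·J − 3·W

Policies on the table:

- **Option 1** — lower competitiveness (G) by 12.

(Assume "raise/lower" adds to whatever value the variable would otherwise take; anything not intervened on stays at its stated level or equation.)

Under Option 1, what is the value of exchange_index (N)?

1949

Option 1 (G − 12):
  G = 69 − 12 = 57
  B = 133
  J = 8
  W = -6 + 2·57 − 6·133 + 5·8 = -650
  N = -25 + 3·8 − 3·(-650) = 1949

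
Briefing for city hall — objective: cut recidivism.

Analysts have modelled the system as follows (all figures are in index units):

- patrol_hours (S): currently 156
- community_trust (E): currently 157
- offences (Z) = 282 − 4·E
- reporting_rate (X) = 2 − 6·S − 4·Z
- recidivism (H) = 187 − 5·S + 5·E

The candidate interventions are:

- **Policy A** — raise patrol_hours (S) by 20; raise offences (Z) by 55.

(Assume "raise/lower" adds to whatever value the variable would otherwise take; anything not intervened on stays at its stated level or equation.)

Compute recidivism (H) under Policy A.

Policy A (S + 20, Z + 55):
  S = 156 + 20 = 176
  E = 157
  H = 187 − 5·176 + 5·157 = 92

92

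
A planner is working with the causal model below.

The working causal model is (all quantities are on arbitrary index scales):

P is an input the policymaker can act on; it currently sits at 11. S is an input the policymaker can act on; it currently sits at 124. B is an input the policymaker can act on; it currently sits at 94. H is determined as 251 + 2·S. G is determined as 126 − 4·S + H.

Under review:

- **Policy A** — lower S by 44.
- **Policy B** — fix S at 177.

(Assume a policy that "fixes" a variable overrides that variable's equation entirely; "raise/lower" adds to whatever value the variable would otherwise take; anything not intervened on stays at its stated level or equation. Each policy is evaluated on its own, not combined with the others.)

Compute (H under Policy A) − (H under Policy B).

-194

Policy A (S − 44):
  S = 124 − 44 = 80
  H = 251 + 2·80 = 411
Policy B (S := 177):
  S = 177
  H = 251 + 2·177 = 605
H: 411 − 605 = -194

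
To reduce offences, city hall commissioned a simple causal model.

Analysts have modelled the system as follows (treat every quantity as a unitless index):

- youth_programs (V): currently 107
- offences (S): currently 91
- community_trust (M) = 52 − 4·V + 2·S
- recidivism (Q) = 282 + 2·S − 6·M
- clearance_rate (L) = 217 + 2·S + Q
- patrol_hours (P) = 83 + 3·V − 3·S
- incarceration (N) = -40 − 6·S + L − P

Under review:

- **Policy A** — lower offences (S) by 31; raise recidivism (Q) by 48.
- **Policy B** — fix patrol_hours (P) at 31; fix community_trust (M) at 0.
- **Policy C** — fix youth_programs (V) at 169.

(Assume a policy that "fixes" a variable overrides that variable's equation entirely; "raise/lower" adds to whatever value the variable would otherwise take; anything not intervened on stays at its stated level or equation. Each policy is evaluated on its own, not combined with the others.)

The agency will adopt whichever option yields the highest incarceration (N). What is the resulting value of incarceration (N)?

Policy A (S − 31, Q + 48):
  V = 107
  S = 91 − 31 = 60
  M = 52 − 4·107 + 2·60 = -256
  Q = 282 + 2·60 − 6·(-256) (+48 from intervention) = 1986
  L = 217 + 2·60 + 1986 = 2323
  P = 83 + 3·107 − 3·60 = 224
  N = -40 − 6·60 + 2323 − 224 = 1699
Policy B (P := 31, M := 0):
  V = 107
  S = 91
  M = 0
  Q = 282 + 2·91 − 6·0 = 464
  L = 217 + 2·91 + 464 = 863
  P = 31
  N = -40 − 6·91 + 863 − 31 = 246
Policy C (V := 169):
  V = 169
  S = 91
  M = 52 − 4·169 + 2·91 = -442
  Q = 282 + 2·91 − 6·(-442) = 3116
  L = 217 + 2·91 + 3116 = 3515
  P = 83 + 3·169 − 3·91 = 317
  N = -40 − 6·91 + 3515 − 317 = 2612
Comparing — Policy A: N=1699, Policy B: N=246, Policy C: N=2612. Highest is 2612 (Policy C).

2612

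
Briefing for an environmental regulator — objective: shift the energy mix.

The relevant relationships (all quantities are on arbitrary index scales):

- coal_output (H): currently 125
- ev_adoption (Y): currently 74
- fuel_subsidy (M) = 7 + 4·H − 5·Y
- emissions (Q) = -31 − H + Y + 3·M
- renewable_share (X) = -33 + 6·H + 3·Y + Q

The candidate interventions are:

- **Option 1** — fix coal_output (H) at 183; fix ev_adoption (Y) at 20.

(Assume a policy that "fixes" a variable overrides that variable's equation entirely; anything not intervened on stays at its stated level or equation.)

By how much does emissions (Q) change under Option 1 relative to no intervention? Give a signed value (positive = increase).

Baseline:
  H = 125
  Y = 74
  M = 7 + 4·125 − 5·74 = 137
  Q = -31 − 125 + 74 + 3·137 = 329
Option 1 (H := 183, Y := 20):
  H = 183
  Y = 20
  M = 7 + 4·183 − 5·20 = 639
  Q = -31 − 183 + 20 + 3·639 = 1723
Change in Q: 1723 − 329 = 1394

1394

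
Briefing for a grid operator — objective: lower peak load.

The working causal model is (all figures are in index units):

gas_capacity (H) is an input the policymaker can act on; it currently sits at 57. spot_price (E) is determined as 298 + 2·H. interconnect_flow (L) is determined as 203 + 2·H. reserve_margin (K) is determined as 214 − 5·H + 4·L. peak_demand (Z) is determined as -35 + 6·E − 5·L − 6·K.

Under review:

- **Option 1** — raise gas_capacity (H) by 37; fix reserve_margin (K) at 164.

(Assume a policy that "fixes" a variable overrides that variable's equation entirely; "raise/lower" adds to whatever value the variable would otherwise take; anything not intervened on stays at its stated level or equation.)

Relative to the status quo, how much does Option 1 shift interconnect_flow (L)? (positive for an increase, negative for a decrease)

74

Baseline:
  H = 57
  L = 203 + 2·57 = 317
Option 1 (H + 37, K := 164):
  H = 57 + 37 = 94
  L = 203 + 2·94 = 391
Change in L: 391 − 317 = 74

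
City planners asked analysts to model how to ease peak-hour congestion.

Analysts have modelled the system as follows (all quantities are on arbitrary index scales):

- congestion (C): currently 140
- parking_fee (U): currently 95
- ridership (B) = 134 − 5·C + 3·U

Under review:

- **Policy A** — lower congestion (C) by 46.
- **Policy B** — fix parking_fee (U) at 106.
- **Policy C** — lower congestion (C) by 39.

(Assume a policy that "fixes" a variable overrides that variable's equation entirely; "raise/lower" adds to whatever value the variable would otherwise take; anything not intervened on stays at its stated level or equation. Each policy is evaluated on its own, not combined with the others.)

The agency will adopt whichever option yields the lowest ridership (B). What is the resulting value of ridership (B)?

Policy A (C − 46):
  C = 140 − 46 = 94
  U = 95
  B = 134 − 5·94 + 3·95 = -51
Policy B (U := 106):
  C = 140
  U = 106
  B = 134 − 5·140 + 3·106 = -248
Policy C (C − 39):
  C = 140 − 39 = 101
  U = 95
  B = 134 − 5·101 + 3·95 = -86
Comparing — Policy A: B=-51, Policy B: B=-248, Policy C: B=-86. Lowest is -248 (Policy B).

-248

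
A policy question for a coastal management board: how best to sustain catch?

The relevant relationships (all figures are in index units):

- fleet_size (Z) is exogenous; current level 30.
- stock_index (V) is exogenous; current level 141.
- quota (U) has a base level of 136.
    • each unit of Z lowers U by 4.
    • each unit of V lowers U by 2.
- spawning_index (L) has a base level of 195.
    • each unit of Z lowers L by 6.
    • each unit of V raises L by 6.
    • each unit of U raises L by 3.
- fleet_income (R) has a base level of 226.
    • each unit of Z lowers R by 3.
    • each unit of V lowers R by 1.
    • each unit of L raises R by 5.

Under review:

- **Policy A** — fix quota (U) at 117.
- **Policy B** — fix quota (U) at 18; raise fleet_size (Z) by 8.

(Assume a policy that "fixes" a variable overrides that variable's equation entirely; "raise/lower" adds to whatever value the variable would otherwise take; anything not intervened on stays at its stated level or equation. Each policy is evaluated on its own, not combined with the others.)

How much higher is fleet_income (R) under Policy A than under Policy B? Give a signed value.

1749

Policy A (U := 117):
  Z = 30
  V = 141
  U = 117
  L = 195 − 6·30 + 6·141 + 3·117 = 1212
  R = 226 − 3·30 − 141 + 5·1212 = 6055
Policy B (U := 18, Z + 8):
  Z = 30 + 8 = 38
  V = 141
  U = 18
  L = 195 − 6·38 + 6·141 + 3·18 = 867
  R = 226 − 3·38 − 141 + 5·867 = 4306
R: 6055 − 4306 = 1749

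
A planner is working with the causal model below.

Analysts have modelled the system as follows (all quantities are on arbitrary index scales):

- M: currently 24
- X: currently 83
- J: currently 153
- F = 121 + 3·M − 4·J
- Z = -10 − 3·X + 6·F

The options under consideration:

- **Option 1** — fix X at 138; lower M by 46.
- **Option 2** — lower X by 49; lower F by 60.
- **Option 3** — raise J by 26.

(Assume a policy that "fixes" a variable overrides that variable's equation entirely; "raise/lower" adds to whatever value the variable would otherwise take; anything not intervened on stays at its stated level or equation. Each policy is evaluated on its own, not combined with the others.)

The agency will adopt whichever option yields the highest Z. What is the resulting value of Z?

Option 1 (X := 138, M − 46):
  M = 24 − 46 = -22
  X = 138
  J = 153
  F = 121 + 3·(-22) − 4·153 = -557
  Z = -10 − 3·138 + 6·(-557) = -3766
Option 2 (X − 49, F − 60):
  M = 24
  X = 83 − 49 = 34
  J = 153
  F = 121 + 3·24 − 4·153 (−60 from intervention) = -479
  Z = -10 − 3·34 + 6·(-479) = -2986
Option 3 (J + 26):
  M = 24
  X = 83
  J = 153 + 26 = 179
  F = 121 + 3·24 − 4·179 = -523
  Z = -10 − 3·83 + 6·(-523) = -3397
Comparing — Option 1: Z=-3766, Option 2: Z=-2986, Option 3: Z=-3397. Highest is -2986 (Option 2).

-2986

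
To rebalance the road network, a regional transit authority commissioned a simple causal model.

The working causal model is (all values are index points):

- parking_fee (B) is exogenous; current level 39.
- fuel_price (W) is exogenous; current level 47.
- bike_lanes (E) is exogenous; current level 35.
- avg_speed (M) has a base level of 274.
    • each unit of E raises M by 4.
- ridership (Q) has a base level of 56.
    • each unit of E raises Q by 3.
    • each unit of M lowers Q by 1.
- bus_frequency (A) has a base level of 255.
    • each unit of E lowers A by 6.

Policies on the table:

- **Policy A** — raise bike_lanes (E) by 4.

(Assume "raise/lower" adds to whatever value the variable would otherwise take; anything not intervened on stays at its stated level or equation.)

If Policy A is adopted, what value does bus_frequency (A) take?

21

Policy A (E + 4):
  E = 35 + 4 = 39
  A = 255 − 6·39 = 21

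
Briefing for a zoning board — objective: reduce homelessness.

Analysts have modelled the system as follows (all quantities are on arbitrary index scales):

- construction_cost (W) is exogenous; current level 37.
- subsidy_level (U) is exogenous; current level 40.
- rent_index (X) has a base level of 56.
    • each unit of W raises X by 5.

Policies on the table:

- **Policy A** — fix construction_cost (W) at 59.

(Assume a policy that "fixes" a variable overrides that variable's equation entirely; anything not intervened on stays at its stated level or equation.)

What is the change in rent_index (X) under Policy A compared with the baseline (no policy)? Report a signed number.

110

Baseline:
  W = 37
  X = 56 + 5·37 = 241
Policy A (W := 59):
  W = 59
  X = 56 + 5·59 = 351
Change in X: 351 − 241 = 110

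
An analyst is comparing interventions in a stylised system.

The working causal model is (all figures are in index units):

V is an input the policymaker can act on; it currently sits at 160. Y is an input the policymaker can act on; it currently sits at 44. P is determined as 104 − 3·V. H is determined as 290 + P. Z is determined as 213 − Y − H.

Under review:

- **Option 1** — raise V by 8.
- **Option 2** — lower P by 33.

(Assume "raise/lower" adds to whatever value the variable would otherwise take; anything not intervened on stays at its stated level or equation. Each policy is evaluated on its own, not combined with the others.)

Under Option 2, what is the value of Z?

288

Option 2 (P − 33):
  V = 160
  Y = 44
  P = 104 − 3·160 (−33 from intervention) = -409
  H = 290 + (-409) = -119
  Z = 213 − 44 − (-119) = 288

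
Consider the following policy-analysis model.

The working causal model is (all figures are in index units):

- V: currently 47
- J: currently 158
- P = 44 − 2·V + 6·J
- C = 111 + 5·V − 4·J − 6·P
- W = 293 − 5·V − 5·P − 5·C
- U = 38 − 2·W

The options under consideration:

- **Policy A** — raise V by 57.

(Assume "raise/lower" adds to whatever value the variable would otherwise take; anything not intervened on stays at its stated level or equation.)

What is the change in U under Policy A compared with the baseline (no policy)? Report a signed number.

9120

Baseline:
  V = 47
  J = 158
  P = 44 − 2·47 + 6·158 = 898
  C = 111 + 5·47 − 4·158 − 6·898 = -5674
  W = 293 − 5·47 − 5·898 − 5·(-5674) = 23938
  U = 38 − 2·23938 = -47838
Policy A (V + 57):
  V = 47 + 57 = 104
  J = 158
  P = 44 − 2·104 + 6·158 = 784
  C = 111 + 5·104 − 4·158 − 6·784 = -4705
  W = 293 − 5·104 − 5·784 − 5·(-4705) = 19378
  U = 38 − 2·19378 = -38718
Change in U: -38718 − (-47838) = 9120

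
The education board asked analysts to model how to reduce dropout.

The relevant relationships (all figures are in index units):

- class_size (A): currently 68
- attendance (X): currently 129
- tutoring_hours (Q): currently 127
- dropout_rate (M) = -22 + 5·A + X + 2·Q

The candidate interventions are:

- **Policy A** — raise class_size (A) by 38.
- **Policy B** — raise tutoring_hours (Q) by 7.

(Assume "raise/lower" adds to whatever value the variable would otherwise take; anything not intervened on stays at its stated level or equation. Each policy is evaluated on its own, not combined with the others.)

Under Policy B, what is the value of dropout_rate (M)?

Policy B (Q + 7):
  A = 68
  X = 129
  Q = 127 + 7 = 134
  M = -22 + 5·68 + 129 + 2·134 = 715

715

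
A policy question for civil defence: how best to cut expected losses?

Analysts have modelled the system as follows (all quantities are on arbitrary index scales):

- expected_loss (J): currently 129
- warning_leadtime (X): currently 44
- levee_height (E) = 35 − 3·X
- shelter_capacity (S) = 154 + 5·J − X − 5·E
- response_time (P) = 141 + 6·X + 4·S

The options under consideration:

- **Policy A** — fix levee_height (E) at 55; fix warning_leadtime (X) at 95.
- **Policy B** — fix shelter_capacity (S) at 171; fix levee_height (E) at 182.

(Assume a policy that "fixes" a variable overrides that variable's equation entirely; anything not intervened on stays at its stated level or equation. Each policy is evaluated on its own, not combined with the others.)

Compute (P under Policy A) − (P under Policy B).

Policy A (E := 55, X := 95):
  J = 129
  X = 95
  E = 55
  S = 154 + 5·129 − 95 − 5·55 = 429
  P = 141 + 6·95 + 4·429 = 2427
Policy B (S := 171, E := 182):
  J = 129
  X = 44
  E = 182
  S = 171
  P = 141 + 6·44 + 4·171 = 1089
P: 2427 − 1089 = 1338

1338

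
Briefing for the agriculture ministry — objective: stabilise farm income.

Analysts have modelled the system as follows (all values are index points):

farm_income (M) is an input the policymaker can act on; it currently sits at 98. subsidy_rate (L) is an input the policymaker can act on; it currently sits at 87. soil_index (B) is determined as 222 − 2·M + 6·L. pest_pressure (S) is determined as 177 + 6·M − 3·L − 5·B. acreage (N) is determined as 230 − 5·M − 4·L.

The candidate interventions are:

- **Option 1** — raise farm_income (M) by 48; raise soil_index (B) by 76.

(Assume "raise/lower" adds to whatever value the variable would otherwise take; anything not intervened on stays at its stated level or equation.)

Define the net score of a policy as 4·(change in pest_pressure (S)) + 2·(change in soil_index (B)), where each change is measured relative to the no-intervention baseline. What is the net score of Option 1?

Baseline:
  M = 98
  L = 87
  B = 222 − 2·98 + 6·87 = 548
  S = 177 + 6·98 − 3·87 − 5·548 = -2236
Option 1 (M + 48, B + 76):
  M = 98 + 48 = 146
  L = 87
  B = 222 − 2·146 + 6·87 (+76 from intervention) = 528
  S = 177 + 6·146 − 3·87 − 5·528 = -1848
ΔS = -1848 − (-2236) = 388; ΔB = 528 − 548 = -20
Score = 4·388 + 2·(-20) = 1512

1512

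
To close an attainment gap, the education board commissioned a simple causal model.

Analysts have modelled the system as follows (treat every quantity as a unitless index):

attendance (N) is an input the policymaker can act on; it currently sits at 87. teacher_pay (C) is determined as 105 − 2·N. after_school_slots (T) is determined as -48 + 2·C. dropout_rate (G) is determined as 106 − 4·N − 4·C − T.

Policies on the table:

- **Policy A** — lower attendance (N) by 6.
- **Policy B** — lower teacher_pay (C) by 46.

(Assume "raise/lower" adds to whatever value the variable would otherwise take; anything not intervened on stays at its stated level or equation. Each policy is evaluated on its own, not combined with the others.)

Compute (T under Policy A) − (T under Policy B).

Policy A (N − 6):
  N = 87 − 6 = 81
  C = 105 − 2·81 = -57
  T = -48 + 2·(-57) = -162
Policy B (C − 46):
  N = 87
  C = 105 − 2·87 (−46 from intervention) = -115
  T = -48 + 2·(-115) = -278
T: -162 − (-278) = 116

116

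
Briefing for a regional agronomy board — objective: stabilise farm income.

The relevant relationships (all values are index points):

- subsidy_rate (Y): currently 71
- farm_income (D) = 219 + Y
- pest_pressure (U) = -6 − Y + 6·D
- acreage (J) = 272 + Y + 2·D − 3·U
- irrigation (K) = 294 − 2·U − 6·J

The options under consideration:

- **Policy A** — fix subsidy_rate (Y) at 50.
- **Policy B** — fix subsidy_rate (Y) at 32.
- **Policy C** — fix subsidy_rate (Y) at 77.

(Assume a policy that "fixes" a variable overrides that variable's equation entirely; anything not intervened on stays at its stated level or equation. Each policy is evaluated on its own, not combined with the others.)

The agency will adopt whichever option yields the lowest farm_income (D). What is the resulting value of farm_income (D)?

251

Policy A (Y := 50):
  Y = 50
  D = 219 + 50 = 269
Policy B (Y := 32):
  Y = 32
  D = 219 + 32 = 251
Policy C (Y := 77):
  Y = 77
  D = 219 + 77 = 296
Comparing — Policy A: D=269, Policy B: D=251, Policy C: D=296. Lowest is 251 (Policy B).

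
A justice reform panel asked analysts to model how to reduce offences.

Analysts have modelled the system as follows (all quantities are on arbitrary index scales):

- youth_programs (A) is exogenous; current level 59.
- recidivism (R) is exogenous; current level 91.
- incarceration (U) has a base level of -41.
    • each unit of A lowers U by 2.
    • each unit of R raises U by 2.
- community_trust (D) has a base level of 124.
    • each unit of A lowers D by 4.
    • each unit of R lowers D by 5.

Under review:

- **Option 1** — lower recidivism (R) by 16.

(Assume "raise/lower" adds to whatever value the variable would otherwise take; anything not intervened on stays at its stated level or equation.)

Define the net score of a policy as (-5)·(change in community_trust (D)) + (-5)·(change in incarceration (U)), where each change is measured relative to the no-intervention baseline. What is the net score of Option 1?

Baseline:
  A = 59
  R = 91
  U = -41 − 2·59 + 2·91 = 23
  D = 124 − 4·59 − 5·91 = -567
Option 1 (R − 16):
  A = 59
  R = 91 − 16 = 75
  U = -41 − 2·59 + 2·75 = -9
  D = 124 − 4·59 − 5·75 = -487
ΔD = -487 − (-567) = 80; ΔU = -9 − 23 = -32
Score = (-5)·80 + (-5)·(-32) = -240

-240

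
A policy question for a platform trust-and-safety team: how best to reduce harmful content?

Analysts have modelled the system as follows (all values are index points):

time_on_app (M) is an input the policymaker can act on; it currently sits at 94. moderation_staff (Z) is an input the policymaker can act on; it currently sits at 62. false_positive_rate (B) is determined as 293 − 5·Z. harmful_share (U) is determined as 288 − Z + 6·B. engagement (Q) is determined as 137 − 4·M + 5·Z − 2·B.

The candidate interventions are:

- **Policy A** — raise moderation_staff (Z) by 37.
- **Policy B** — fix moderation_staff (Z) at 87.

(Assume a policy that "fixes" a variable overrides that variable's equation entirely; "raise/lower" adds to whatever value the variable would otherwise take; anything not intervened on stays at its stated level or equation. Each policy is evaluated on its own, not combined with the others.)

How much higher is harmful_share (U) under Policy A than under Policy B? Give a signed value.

-372

Policy A (Z + 37):
  Z = 62 + 37 = 99
  B = 293 − 5·99 = -202
  U = 288 − 99 + 6·(-202) = -1023
Policy B (Z := 87):
  Z = 87
  B = 293 − 5·87 = -142
  U = 288 − 87 + 6·(-142) = -651
U: -1023 − (-651) = -372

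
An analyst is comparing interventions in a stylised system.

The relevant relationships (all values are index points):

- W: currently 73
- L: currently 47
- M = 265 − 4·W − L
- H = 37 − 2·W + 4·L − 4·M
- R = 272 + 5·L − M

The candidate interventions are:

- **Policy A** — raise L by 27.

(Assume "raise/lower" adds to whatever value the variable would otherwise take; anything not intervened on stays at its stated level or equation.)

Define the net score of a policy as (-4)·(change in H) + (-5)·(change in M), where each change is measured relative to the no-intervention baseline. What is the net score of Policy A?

Baseline:
  W = 73
  L = 47
  M = 265 − 4·73 − 47 = -74
  H = 37 − 2·73 + 4·47 − 4·(-74) = 375
Policy A (L + 27):
  W = 73
  L = 47 + 27 = 74
  M = 265 − 4·73 − 74 = -101
  H = 37 − 2·73 + 4·74 − 4·(-101) = 591
ΔH = 591 − 375 = 216; ΔM = -101 − (-74) = -27
Score = (-4)·216 + (-5)·(-27) = -729

-729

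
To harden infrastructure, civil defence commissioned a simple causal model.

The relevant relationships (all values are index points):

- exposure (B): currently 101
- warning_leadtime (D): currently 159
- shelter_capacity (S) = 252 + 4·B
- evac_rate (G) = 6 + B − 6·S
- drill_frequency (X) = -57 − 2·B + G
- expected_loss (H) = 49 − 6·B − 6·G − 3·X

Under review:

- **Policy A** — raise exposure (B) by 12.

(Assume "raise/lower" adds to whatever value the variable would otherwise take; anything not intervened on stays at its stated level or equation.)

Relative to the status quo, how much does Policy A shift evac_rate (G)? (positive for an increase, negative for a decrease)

Baseline:
  B = 101
  S = 252 + 4·101 = 656
  G = 6 + 101 − 6·656 = -3829
Policy A (B + 12):
  B = 101 + 12 = 113
  S = 252 + 4·113 = 704
  G = 6 + 113 − 6·704 = -4105
Change in G: -4105 − (-3829) = -276

-276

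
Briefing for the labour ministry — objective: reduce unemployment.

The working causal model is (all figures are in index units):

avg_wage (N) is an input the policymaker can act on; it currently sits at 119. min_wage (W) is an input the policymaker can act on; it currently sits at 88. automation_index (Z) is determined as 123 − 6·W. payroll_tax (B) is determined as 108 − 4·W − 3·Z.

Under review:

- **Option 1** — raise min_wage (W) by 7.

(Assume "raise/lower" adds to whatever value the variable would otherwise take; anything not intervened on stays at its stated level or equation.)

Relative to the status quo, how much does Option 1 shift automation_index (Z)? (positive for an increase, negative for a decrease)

-42

Baseline:
  W = 88
  Z = 123 − 6·88 = -405
Option 1 (W + 7):
  W = 88 + 7 = 95
  Z = 123 − 6·95 = -447
Change in Z: -447 − (-405) = -42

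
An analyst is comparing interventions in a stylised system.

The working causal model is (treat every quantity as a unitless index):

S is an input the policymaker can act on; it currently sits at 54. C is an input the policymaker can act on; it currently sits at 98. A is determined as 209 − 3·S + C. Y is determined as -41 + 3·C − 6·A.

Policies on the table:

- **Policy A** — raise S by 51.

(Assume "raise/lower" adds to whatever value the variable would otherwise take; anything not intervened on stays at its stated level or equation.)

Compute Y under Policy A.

301

Policy A (S + 51):
  S = 54 + 51 = 105
  C = 98
  A = 209 − 3·105 + 98 = -8
  Y = -41 + 3·98 − 6·(-8) = 301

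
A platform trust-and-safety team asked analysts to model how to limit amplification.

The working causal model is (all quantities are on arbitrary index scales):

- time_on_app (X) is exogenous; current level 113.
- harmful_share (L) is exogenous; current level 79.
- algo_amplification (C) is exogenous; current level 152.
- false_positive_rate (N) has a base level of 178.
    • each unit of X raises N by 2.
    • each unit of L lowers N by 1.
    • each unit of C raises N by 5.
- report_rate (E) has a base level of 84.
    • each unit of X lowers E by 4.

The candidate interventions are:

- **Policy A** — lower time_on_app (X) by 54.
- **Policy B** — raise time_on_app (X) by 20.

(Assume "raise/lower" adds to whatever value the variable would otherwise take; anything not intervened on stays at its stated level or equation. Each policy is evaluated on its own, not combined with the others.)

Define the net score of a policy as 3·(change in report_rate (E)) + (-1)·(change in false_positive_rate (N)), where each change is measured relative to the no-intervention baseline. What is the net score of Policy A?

Baseline:
  X = 113
  L = 79
  C = 152
  N = 178 + 2·113 − 79 + 5·152 = 1085
  E = 84 − 4·113 = -368
Policy A (X − 54):
  X = 113 − 54 = 59
  L = 79
  C = 152
  N = 178 + 2·59 − 79 + 5·152 = 977
  E = 84 − 4·59 = -152
ΔE = -152 − (-368) = 216; ΔN = 977 − 1085 = -108
Score = 3·216 + (-1)·(-108) = 756

756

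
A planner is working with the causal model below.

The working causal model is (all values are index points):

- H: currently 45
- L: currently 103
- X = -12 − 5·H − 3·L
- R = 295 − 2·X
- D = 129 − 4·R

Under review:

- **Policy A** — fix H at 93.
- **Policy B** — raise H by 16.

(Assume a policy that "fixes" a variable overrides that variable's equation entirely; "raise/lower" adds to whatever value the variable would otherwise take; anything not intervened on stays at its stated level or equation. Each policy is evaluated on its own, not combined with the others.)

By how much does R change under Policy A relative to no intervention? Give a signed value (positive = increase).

480

Baseline:
  H = 45
  L = 103
  X = -12 − 5·45 − 3·103 = -546
  R = 295 − 2·(-546) = 1387
Policy A (H := 93):
  H = 93
  L = 103
  X = -12 − 5·93 − 3·103 = -786
  R = 295 − 2·(-786) = 1867
Change in R: 1867 − 1387 = 480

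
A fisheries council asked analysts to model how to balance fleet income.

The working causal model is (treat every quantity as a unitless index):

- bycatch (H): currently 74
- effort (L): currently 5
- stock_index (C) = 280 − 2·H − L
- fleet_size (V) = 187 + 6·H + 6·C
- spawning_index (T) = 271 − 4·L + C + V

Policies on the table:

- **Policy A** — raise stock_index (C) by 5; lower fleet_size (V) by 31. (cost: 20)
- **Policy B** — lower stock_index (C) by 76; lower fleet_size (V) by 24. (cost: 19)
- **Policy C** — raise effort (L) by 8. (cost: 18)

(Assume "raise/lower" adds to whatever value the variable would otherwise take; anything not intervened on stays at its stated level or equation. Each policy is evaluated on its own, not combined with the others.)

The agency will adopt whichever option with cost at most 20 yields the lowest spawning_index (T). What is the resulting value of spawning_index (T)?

1215

Policy A (C + 5, V − 31):
  H = 74
  L = 5
  C = 280 − 2·74 − 5 (+5 from intervention) = 132
  V = 187 + 6·74 + 6·132 (−31 from intervention) = 1392
  T = 271 − 4·5 + 132 + 1392 = 1775
Policy B (C − 76, V − 24):
  H = 74
  L = 5
  C = 280 − 2·74 − 5 (−76 from intervention) = 51
  V = 187 + 6·74 + 6·51 (−24 from intervention) = 913
  T = 271 − 4·5 + 51 + 913 = 1215
Policy C (L + 8):
  H = 74
  L = 5 + 8 = 13
  C = 280 − 2·74 − 13 = 119
  V = 187 + 6·74 + 6·119 = 1345
  T = 271 − 4·13 + 119 + 1345 = 1683
Comparing — Policy A: T=1775, Policy B: T=1215, Policy C: T=1683. Lowest is 1215 (Policy B).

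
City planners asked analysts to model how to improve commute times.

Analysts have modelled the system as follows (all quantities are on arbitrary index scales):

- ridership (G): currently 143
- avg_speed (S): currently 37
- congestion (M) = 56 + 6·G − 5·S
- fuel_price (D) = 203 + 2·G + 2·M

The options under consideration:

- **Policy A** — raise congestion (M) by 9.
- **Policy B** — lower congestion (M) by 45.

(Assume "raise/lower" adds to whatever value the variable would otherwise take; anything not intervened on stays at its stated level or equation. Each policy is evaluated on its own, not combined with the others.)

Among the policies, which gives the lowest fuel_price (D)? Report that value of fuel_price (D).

Policy A (M + 9):
  G = 143
  S = 37
  M = 56 + 6·143 − 5·37 (+9 from intervention) = 738
  D = 203 + 2·143 + 2·738 = 1965
Policy B (M − 45):
  G = 143
  S = 37
  M = 56 + 6·143 − 5·37 (−45 from intervention) = 684
  D = 203 + 2·143 + 2·684 = 1857
Comparing — Policy A: D=1965, Policy B: D=1857. Lowest is 1857 (Policy B).

1857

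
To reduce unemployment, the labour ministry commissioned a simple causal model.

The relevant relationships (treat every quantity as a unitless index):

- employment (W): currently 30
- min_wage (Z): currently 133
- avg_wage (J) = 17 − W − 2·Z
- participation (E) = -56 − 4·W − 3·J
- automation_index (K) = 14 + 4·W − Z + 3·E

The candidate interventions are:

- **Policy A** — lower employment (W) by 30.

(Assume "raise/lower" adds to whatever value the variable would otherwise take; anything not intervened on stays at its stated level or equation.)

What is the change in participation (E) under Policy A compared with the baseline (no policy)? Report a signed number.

30

Baseline:
  W = 30
  Z = 133
  J = 17 − 30 − 2·133 = -279
  E = -56 − 4·30 − 3·(-279) = 661
Policy A (W − 30):
  W = 30 − 30 = 0
  Z = 133
  J = 17 − 0 − 2·133 = -249
  E = -56 − 4·0 − 3·(-249) = 691
Change in E: 691 − 661 = 30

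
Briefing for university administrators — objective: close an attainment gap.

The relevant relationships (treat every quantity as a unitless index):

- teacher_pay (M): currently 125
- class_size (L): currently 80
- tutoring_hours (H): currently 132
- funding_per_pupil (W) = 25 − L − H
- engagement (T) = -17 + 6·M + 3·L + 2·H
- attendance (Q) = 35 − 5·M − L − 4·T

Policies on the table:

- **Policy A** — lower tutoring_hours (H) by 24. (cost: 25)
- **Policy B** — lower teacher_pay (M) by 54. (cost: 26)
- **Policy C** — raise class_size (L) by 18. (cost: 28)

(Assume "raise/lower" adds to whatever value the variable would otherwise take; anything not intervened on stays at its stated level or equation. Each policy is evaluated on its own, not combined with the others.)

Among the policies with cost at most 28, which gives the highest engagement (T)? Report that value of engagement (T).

1291

Policy A (H − 24):
  M = 125
  L = 80
  H = 132 − 24 = 108
  T = -17 + 6·125 + 3·80 + 2·108 = 1189
Policy B (M − 54):
  M = 125 − 54 = 71
  L = 80
  H = 132
  T = -17 + 6·71 + 3·80 + 2·132 = 913
Policy C (L + 18):
  M = 125
  L = 80 + 18 = 98
  H = 132
  T = -17 + 6·125 + 3·98 + 2·132 = 1291
Comparing — Policy A: T=1189, Policy B: T=913, Policy C: T=1291. Highest is 1291 (Policy C).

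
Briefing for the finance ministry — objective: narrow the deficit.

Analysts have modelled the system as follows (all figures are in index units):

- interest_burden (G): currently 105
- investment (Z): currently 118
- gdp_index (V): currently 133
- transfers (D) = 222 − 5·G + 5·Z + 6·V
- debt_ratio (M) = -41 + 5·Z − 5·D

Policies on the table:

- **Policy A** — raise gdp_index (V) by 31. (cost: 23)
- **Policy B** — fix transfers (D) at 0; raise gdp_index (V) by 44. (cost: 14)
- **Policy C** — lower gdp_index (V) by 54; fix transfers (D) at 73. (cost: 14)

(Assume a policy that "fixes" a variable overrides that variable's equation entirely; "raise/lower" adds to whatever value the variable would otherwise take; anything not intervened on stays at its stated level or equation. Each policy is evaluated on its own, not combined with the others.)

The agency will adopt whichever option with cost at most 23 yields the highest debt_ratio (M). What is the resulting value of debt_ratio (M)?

Policy A (V + 31):
  G = 105
  Z = 118
  V = 133 + 31 = 164
  D = 222 − 5·105 + 5·118 + 6·164 = 1271
  M = -41 + 5·118 − 5·1271 = -5806
Policy B (D := 0, V + 44):
  G = 105
  Z = 118
  V = 133 + 44 = 177
  D = 0
  M = -41 + 5·118 − 5·0 = 549
Policy C (V − 54, D := 73):
  G = 105
  Z = 118
  V = 133 − 54 = 79
  D = 73
  M = -41 + 5·118 − 5·73 = 184
Comparing — Policy A: M=-5806, Policy B: M=549, Policy C: M=184. Highest is 549 (Policy B).

549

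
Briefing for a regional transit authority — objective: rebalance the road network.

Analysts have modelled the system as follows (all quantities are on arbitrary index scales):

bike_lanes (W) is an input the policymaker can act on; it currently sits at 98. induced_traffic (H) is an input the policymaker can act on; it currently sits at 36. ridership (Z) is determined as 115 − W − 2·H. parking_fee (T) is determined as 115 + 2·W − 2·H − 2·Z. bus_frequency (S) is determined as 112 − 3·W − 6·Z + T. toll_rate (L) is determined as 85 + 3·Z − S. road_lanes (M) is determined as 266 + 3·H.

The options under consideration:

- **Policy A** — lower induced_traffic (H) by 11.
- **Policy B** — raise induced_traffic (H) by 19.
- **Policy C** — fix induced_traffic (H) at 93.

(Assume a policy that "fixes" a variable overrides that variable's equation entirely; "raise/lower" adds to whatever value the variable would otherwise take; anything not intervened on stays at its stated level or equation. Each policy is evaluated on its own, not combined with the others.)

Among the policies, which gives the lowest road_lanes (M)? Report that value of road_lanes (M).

341

Policy A (H − 11):
  H = 36 − 11 = 25
  M = 266 + 3·25 = 341
Policy B (H + 19):
  H = 36 + 19 = 55
  M = 266 + 3·55 = 431
Policy C (H := 93):
  H = 93
  M = 266 + 3·93 = 545
Comparing — Policy A: M=341, Policy B: M=431, Policy C: M=545. Lowest is 341 (Policy A).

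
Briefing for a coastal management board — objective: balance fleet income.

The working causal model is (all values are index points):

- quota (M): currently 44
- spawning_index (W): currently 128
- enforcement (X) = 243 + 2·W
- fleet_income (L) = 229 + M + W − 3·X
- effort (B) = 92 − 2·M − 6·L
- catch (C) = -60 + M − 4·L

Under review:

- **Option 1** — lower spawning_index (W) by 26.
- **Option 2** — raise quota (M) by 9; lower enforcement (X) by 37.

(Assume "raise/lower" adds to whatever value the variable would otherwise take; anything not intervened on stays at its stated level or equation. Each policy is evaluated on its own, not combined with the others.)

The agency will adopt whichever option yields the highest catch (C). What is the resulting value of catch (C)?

3897

Option 1 (W − 26):
  M = 44
  W = 128 − 26 = 102
  X = 243 + 2·102 = 447
  L = 229 + 44 + 102 − 3·447 = -966
  C = -60 + 44 − 4·(-966) = 3848
Option 2 (M + 9, X − 37):
  M = 44 + 9 = 53
  W = 128
  X = 243 + 2·128 (−37 from intervention) = 462
  L = 229 + 53 + 128 − 3·462 = -976
  C = -60 + 53 − 4·(-976) = 3897
Comparing — Option 1: C=3848, Option 2: C=3897. Highest is 3897 (Option 2).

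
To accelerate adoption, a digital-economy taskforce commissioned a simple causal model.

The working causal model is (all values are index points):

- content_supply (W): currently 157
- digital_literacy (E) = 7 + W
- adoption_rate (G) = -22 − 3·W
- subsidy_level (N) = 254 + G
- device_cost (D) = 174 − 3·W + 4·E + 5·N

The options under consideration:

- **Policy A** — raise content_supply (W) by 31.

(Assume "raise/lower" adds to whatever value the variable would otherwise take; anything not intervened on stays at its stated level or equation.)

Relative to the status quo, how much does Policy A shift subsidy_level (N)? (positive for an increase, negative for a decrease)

-93

Baseline:
  W = 157
  G = -22 − 3·157 = -493
  N = 254 + (-493) = -239
Policy A (W + 31):
  W = 157 + 31 = 188
  G = -22 − 3·188 = -586
  N = 254 + (-586) = -332
Change in N: -332 − (-239) = -93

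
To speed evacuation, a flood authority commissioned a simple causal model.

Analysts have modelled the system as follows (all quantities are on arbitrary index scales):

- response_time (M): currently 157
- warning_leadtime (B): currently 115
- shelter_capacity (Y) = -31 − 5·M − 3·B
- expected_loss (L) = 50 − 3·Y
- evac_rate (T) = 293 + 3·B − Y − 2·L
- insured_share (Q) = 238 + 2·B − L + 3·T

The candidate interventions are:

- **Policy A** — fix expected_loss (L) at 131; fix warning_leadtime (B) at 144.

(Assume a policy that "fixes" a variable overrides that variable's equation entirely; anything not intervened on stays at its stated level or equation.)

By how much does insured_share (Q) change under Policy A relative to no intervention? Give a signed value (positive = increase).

24394

Baseline:
  M = 157
  B = 115
  Y = -31 − 5·157 − 3·115 = -1161
  L = 50 − 3·(-1161) = 3533
  T = 293 + 3·115 − (-1161) − 2·3533 = -5267
  Q = 238 + 2·115 − 3533 + 3·(-5267) = -18866
Policy A (L := 131, B := 144):
  M = 157
  B = 144
  Y = -31 − 5·157 − 3·144 = -1248
  L = 131
  T = 293 + 3·144 − (-1248) − 2·131 = 1711
  Q = 238 + 2·144 − 131 + 3·1711 = 5528
Change in Q: 5528 − (-18866) = 24394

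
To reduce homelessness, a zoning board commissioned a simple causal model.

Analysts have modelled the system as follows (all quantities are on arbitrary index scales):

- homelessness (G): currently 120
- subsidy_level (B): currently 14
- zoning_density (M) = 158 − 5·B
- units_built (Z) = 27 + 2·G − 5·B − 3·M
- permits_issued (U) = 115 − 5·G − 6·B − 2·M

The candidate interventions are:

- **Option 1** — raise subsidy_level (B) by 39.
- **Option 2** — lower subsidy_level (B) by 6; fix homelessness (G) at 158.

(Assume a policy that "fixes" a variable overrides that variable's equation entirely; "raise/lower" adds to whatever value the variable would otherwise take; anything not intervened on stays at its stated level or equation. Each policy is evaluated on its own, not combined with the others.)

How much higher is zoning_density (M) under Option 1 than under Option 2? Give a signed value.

Option 1 (B + 39):
  B = 14 + 39 = 53
  M = 158 − 5·53 = -107
Option 2 (B − 6, G := 158):
  B = 14 − 6 = 8
  M = 158 − 5·8 = 118
M: -107 − 118 = -225

-225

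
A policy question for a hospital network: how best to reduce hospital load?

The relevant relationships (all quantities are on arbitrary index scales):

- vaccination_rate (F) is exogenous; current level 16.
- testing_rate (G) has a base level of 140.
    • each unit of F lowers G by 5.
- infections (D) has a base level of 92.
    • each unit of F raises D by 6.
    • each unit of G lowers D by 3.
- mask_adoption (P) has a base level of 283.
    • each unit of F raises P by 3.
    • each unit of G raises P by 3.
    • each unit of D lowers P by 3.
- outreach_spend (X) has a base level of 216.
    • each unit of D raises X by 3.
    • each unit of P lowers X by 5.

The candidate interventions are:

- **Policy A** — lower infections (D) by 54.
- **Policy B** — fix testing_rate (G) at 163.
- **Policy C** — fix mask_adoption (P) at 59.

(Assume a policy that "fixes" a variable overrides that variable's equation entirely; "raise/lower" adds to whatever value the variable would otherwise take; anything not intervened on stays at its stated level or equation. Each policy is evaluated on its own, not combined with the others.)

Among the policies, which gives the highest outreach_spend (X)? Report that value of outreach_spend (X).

Policy A (D − 54):
  F = 16
  G = 140 − 5·16 = 60
  D = 92 + 6·16 − 3·60 (−54 from intervention) = -46
  P = 283 + 3·16 + 3·60 − 3·(-46) = 649
  X = 216 + 3·(-46) − 5·649 = -3167
Policy B (G := 163):
  F = 16
  G = 163
  D = 92 + 6·16 − 3·163 = -301
  P = 283 + 3·16 + 3·163 − 3·(-301) = 1723
  X = 216 + 3·(-301) − 5·1723 = -9302
Policy C (P := 59):
  F = 16
  G = 140 − 5·16 = 60
  D = 92 + 6·16 − 3·60 = 8
  P = 59
  X = 216 + 3·8 − 5·59 = -55
Comparing — Policy A: X=-3167, Policy B: X=-9302, Policy C: X=-55. Highest is -55 (Policy C).

-55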